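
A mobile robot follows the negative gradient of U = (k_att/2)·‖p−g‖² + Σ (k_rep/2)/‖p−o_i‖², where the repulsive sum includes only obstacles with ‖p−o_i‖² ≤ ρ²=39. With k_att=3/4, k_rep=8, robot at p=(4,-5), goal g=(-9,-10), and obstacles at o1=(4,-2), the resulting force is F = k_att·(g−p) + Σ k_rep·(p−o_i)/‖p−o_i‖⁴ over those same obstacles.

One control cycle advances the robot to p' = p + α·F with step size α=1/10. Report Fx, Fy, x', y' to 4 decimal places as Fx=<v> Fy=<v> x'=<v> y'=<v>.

F_att = 3/4·(g−p) = 3/4·(-13,-5) = (-9.7500,-3.7500)
o1: d²=9 ≤ ρ²=39; F_rep = 8·(0,-3)/9² = (0.0000,-0.2963)
F = F_att + ΣF_rep = (-9.7500,-4.0463)
p' = p + 1/10·F = (3.0250,-5.4046)

Fx=-9.7500 Fy=-4.0463 x'=3.0250 y'=-5.4046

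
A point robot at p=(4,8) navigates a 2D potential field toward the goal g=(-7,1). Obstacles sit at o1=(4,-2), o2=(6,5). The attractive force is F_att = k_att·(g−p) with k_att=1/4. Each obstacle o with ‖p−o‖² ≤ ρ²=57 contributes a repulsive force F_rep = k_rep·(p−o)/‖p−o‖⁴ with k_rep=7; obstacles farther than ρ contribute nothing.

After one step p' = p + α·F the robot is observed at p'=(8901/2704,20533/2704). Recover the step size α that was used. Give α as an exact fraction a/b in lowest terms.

α = 1/4

F_att = 1/4·(g−p) = 1/4·(-11,-7) = (-2.7500,-1.7500)
o1: d²=100 > ρ²=57 → inactive
o2: d²=13 ≤ ρ²=57; F_rep = 7·(-2,3)/13² = (-0.0828,0.1243)
F = F_att + ΣF_rep = (-2.8328,-1.6257)
Δp = p'−p = (-0.7082,-0.4064); α = Δx/Fx = (-1915/2704) / (-1915/676) = 1/4
check: Δy/Fy = (-1099/2704) / (-1099/676) = 1/4 ✓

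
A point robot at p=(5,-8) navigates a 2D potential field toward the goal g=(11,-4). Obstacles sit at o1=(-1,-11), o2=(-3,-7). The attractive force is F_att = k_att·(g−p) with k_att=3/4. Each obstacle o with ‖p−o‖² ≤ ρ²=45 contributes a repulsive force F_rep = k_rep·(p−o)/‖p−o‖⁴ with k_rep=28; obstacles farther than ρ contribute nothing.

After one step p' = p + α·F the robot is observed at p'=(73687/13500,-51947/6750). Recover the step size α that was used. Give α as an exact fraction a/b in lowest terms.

α = 1/10

F_att = 3/4·(g−p) = 3/4·(6,4) = (4.5000,3.0000)
o1: d²=45 ≤ ρ²=45; F_rep = 28·(6,3)/45² = (0.0830,0.0415)
o2: d²=65 > ρ²=45 → inactive
F = F_att + ΣF_rep = (4.5830,3.0415)
Δp = p'−p = (0.4583,0.3041); α = Δx/Fx = (6187/13500) / (6187/1350) = 1/10
check: Δy/Fy = (2053/6750) / (2053/675) = 1/10 ✓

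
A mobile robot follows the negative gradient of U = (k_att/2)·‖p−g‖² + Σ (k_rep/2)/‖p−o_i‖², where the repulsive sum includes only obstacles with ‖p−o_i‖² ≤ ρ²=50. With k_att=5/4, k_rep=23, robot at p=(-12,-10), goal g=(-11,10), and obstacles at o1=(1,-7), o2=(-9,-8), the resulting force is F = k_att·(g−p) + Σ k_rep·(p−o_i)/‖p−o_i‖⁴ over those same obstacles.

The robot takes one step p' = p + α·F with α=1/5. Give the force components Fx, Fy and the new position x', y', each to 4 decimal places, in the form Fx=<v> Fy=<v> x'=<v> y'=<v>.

Fx=0.8417 Fy=24.7278 x'=-11.8317 y'=-5.0544

F_att = 5/4·(g−p) = 5/4·(1,20) = (1.2500,25.0000)
o1: d²=178 > ρ²=50 → inactive
o2: d²=13 ≤ ρ²=50; F_rep = 23·(-3,-2)/13² = (-0.4083,-0.2722)
F = F_att + ΣF_rep = (0.8417,24.7278)
p' = p + 1/5·F = (-11.8317,-5.0544)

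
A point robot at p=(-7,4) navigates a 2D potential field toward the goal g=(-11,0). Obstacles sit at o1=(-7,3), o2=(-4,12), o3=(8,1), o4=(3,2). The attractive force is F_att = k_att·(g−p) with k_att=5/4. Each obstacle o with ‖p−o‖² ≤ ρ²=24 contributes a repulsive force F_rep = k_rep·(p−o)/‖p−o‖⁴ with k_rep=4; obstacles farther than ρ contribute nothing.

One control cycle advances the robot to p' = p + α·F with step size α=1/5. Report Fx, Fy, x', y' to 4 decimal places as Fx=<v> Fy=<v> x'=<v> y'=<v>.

Fx=-5.0000 Fy=-1.0000 x'=-8.0000 y'=3.8000

F_att = 5/4·(g−p) = 5/4·(-4,-4) = (-5.0000,-5.0000)
o1: d²=1 ≤ ρ²=24; F_rep = 4·(0,1)/1² = (0.0000,4.0000)
o2: d²=73 > ρ²=24 → inactive
o3: d²=234 > ρ²=24 → inactive
o4: d²=104 > ρ²=24 → inactive
F = F_att + ΣF_rep = (-5.0000,-1.0000)
p' = p + 1/5·F = (-8.0000,3.8000)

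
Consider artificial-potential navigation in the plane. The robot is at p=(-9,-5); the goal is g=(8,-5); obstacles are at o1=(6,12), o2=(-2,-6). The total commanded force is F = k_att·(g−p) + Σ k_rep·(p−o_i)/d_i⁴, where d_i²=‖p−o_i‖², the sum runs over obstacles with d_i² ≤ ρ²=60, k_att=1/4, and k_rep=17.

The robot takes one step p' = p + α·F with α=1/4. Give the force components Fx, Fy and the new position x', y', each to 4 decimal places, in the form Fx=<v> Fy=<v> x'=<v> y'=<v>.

Fx=4.2024 Fy=0.0068 x'=-7.9494 y'=-4.9983

F_att = 1/4·(g−p) = 1/4·(17,0) = (4.2500,0.0000)
o1: d²=514 > ρ²=60 → inactive
o2: d²=50 ≤ ρ²=60; F_rep = 17·(-7,1)/50² = (-0.0476,0.0068)
F = F_att + ΣF_rep = (4.2024,0.0068)
p' = p + 1/4·F = (-7.9494,-4.9983)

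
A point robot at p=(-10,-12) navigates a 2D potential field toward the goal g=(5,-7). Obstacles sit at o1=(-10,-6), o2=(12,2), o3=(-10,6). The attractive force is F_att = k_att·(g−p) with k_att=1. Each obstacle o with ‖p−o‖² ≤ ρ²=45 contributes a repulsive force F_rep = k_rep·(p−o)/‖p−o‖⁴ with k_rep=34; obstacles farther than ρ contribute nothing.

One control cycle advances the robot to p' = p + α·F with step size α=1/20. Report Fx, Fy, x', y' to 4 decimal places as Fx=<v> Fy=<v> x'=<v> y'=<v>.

Fx=15.0000 Fy=4.8426 x'=-9.2500 y'=-11.7579

F_att = 1·(g−p) = 1·(15,5) = (15.0000,5.0000)
o1: d²=36 ≤ ρ²=45; F_rep = 34·(0,-6)/36² = (0.0000,-0.1574)
o2: d²=680 > ρ²=45 → inactive
o3: d²=324 > ρ²=45 → inactive
F = F_att + ΣF_rep = (15.0000,4.8426)
p' = p + 1/20·F = (-9.2500,-11.7579)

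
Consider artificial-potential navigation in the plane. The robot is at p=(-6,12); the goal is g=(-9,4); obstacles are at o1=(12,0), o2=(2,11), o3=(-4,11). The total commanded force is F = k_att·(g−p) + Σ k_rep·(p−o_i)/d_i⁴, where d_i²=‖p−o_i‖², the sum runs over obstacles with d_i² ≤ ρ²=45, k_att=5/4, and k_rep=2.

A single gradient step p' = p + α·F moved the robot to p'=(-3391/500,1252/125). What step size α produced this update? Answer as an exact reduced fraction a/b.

F_att = 5/4·(g−p) = 5/4·(-3,-8) = (-3.7500,-10.0000)
o1: d²=468 > ρ²=45 → inactive
o2: d²=65 > ρ²=45 → inactive
o3: d²=5 ≤ ρ²=45; F_rep = 2·(-2,1)/5² = (-0.1600,0.0800)
F = F_att + ΣF_rep = (-3.9100,-9.9200)
Δp = p'−p = (-0.7820,-1.9840); α = Δx/Fx = (-391/500) / (-391/100) = 1/5
check: Δy/Fy = (-248/125) / (-248/25) = 1/5 ✓

α = 1/5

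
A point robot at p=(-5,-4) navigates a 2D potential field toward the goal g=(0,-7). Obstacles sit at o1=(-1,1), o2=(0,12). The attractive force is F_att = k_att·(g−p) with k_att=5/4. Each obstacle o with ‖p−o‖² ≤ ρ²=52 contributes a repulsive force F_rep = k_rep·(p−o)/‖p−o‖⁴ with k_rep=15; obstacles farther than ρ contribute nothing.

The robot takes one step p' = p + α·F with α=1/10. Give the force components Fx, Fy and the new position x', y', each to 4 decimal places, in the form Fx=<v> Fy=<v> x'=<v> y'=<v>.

F_att = 5/4·(g−p) = 5/4·(5,-3) = (6.2500,-3.7500)
o1: d²=41 ≤ ρ²=52; F_rep = 15·(-4,-5)/41² = (-0.0357,-0.0446)
o2: d²=281 > ρ²=52 → inactive
F = F_att + ΣF_rep = (6.2143,-3.7946)
p' = p + 1/10·F = (-4.3786,-4.3795)

Fx=6.2143 Fy=-3.7946 x'=-4.3786 y'=-4.3795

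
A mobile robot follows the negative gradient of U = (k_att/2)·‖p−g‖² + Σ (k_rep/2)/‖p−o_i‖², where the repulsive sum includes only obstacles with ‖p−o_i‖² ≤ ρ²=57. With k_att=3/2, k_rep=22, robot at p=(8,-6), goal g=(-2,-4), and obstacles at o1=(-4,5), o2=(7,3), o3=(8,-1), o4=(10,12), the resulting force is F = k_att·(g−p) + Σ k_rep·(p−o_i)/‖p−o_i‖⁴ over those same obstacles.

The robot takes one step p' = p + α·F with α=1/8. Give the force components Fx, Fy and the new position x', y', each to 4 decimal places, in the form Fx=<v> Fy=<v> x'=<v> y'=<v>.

F_att = 3/2·(g−p) = 3/2·(-10,2) = (-15.0000,3.0000)
o1: d²=265 > ρ²=57 → inactive
o2: d²=82 > ρ²=57 → inactive
o3: d²=25 ≤ ρ²=57; F_rep = 22·(0,-5)/25² = (0.0000,-0.1760)
o4: d²=328 > ρ²=57 → inactive
F = F_att + ΣF_rep = (-15.0000,2.8240)
p' = p + 1/8·F = (6.1250,-5.6470)

Fx=-15.0000 Fy=2.8240 x'=6.1250 y'=-5.6470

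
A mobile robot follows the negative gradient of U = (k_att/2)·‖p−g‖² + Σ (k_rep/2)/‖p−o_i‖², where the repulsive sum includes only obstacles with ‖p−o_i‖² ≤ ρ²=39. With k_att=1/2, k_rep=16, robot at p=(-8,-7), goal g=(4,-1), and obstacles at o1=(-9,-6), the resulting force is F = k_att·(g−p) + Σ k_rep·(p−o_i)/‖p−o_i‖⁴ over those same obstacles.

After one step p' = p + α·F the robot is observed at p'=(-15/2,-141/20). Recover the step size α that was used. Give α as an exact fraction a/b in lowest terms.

α = 1/20

F_att = 1/2·(g−p) = 1/2·(12,6) = (6.0000,3.0000)
o1: d²=2 ≤ ρ²=39; F_rep = 16·(1,-1)/2² = (4.0000,-4.0000)
F = F_att + ΣF_rep = (10.0000,-1.0000)
Δp = p'−p = (0.5000,-0.0500); α = Δx/Fx = (1/2) / (10) = 1/20
check: Δy/Fy = (-1/20) / (-1) = 1/20 ✓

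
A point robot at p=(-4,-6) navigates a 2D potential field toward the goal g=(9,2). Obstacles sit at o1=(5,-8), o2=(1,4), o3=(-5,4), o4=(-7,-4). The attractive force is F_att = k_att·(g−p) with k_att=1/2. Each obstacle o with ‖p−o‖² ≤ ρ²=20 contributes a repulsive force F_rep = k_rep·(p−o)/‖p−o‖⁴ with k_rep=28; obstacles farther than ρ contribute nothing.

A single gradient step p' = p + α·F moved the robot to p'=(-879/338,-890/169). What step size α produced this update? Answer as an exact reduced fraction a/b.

F_att = 1/2·(g−p) = 1/2·(13,8) = (6.5000,4.0000)
o1: d²=85 > ρ²=20 → inactive
o2: d²=125 > ρ²=20 → inactive
o3: d²=101 > ρ²=20 → inactive
o4: d²=13 ≤ ρ²=20; F_rep = 28·(3,-2)/13² = (0.4970,-0.3314)
F = F_att + ΣF_rep = (6.9970,3.6686)
Δp = p'−p = (1.3994,0.7337); α = Δx/Fx = (473/338) / (2365/338) = 1/5
check: Δy/Fy = (124/169) / (620/169) = 1/5 ✓

α = 1/5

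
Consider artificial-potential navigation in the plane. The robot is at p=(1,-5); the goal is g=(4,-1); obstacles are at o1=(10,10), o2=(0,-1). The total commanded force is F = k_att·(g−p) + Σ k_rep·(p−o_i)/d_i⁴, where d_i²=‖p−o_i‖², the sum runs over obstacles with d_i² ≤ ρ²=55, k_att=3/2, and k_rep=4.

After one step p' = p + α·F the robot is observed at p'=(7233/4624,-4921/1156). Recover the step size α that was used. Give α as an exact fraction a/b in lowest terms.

α = 1/8

F_att = 3/2·(g−p) = 3/2·(3,4) = (4.5000,6.0000)
o1: d²=306 > ρ²=55 → inactive
o2: d²=17 ≤ ρ²=55; F_rep = 4·(1,-4)/17² = (0.0138,-0.0554)
F = F_att + ΣF_rep = (4.5138,5.9446)
Δp = p'−p = (0.5642,0.7431); α = Δx/Fx = (2609/4624) / (2609/578) = 1/8
check: Δy/Fy = (859/1156) / (1718/289) = 1/8 ✓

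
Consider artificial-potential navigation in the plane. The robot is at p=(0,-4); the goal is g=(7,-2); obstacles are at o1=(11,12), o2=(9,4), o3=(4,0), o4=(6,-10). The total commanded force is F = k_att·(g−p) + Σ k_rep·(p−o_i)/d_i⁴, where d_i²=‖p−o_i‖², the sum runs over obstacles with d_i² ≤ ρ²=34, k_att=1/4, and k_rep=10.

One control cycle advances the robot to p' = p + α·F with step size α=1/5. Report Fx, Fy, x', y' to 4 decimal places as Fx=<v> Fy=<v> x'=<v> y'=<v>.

F_att = 1/4·(g−p) = 1/4·(7,2) = (1.7500,0.5000)
o1: d²=377 > ρ²=34 → inactive
o2: d²=145 > ρ²=34 → inactive
o3: d²=32 ≤ ρ²=34; F_rep = 10·(-4,-4)/32² = (-0.0391,-0.0391)
o4: d²=72 > ρ²=34 → inactive
F = F_att + ΣF_rep = (1.7109,0.4609)
p' = p + 1/5·F = (0.3422,-3.9078)

Fx=1.7109 Fy=0.4609 x'=0.3422 y'=-3.9078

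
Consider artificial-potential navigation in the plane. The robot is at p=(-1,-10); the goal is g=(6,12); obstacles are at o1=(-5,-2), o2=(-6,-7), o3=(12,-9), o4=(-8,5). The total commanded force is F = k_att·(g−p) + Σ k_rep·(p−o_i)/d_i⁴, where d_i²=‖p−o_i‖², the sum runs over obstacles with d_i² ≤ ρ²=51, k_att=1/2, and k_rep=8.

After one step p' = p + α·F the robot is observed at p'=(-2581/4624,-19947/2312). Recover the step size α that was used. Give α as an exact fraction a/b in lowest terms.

F_att = 1/2·(g−p) = 1/2·(7,22) = (3.5000,11.0000)
o1: d²=80 > ρ²=51 → inactive
o2: d²=34 ≤ ρ²=51; F_rep = 8·(5,-3)/34² = (0.0346,-0.0208)
o3: d²=170 > ρ²=51 → inactive
o4: d²=274 > ρ²=51 → inactive
F = F_att + ΣF_rep = (3.5346,10.9792)
Δp = p'−p = (0.4418,1.3724); α = Δx/Fx = (2043/4624) / (2043/578) = 1/8
check: Δy/Fy = (3173/2312) / (3173/289) = 1/8 ✓

α = 1/8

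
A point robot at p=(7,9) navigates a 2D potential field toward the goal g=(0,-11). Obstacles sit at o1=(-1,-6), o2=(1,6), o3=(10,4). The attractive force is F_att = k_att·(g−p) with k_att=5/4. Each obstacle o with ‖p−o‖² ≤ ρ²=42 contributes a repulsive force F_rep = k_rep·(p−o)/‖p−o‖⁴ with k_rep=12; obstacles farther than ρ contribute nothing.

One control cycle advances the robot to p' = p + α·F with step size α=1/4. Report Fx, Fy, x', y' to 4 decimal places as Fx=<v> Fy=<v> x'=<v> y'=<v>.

Fx=-8.7811 Fy=-24.9481 x'=4.8047 y'=2.7630

F_att = 5/4·(g−p) = 5/4·(-7,-20) = (-8.7500,-25.0000)
o1: d²=289 > ρ²=42 → inactive
o2: d²=45 > ρ²=42 → inactive
o3: d²=34 ≤ ρ²=42; F_rep = 12·(-3,5)/34² = (-0.0311,0.0519)
F = F_att + ΣF_rep = (-8.7811,-24.9481)
p' = p + 1/4·F = (4.8047,2.7630)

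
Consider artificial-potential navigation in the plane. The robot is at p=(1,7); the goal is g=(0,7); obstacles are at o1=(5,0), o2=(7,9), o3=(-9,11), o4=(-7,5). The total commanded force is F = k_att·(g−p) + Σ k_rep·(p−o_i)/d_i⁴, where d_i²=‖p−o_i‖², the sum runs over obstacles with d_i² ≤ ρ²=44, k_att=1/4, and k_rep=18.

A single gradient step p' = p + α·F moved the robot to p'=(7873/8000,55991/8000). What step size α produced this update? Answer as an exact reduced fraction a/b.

α = 1/20

F_att = 1/4·(g−p) = 1/4·(-1,0) = (-0.2500,0.0000)
o1: d²=65 > ρ²=44 → inactive
o2: d²=40 ≤ ρ²=44; F_rep = 18·(-6,-2)/40² = (-0.0675,-0.0225)
o3: d²=116 > ρ²=44 → inactive
o4: d²=68 > ρ²=44 → inactive
F = F_att + ΣF_rep = (-0.3175,-0.0225)
Δp = p'−p = (-0.0159,-0.0011); α = Δx/Fx = (-127/8000) / (-127/400) = 1/20
check: Δy/Fy = (-9/8000) / (-9/400) = 1/20 ✓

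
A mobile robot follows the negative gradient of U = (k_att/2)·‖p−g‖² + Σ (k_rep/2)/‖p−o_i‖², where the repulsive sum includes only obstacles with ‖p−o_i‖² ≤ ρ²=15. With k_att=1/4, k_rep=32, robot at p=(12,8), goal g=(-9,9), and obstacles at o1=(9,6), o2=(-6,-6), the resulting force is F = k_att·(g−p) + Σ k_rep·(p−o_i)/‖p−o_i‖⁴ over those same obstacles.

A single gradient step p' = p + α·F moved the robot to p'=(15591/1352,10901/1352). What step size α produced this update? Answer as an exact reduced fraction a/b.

F_att = 1/4·(g−p) = 1/4·(-21,1) = (-5.2500,0.2500)
o1: d²=13 ≤ ρ²=15; F_rep = 32·(3,2)/13² = (0.5680,0.3787)
o2: d²=520 > ρ²=15 → inactive
F = F_att + ΣF_rep = (-4.6820,0.6287)
Δp = p'−p = (-0.4682,0.0629); α = Δx/Fx = (-633/1352) / (-3165/676) = 1/10
check: Δy/Fy = (85/1352) / (425/676) = 1/10 ✓

α = 1/10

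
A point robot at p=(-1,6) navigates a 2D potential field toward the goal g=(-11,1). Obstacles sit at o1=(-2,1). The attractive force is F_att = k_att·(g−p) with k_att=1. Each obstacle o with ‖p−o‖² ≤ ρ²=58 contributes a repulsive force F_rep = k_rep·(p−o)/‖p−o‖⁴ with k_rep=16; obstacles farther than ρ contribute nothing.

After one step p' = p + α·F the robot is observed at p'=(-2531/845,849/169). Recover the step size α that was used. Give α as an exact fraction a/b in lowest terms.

F_att = 1·(g−p) = 1·(-10,-5) = (-10.0000,-5.0000)
o1: d²=26 ≤ ρ²=58; F_rep = 16·(1,5)/26² = (0.0237,0.1183)
F = F_att + ΣF_rep = (-9.9763,-4.8817)
Δp = p'−p = (-1.9953,-0.9763); α = Δx/Fx = (-1686/845) / (-1686/169) = 1/5
check: Δy/Fy = (-165/169) / (-825/169) = 1/5 ✓

α = 1/5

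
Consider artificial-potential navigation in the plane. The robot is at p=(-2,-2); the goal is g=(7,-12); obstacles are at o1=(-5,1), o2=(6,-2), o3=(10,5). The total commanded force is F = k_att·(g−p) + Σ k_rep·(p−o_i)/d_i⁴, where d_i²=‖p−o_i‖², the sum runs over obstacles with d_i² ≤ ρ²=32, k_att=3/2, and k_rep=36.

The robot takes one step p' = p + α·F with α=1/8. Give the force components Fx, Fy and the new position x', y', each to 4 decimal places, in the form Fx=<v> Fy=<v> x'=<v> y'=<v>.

F_att = 3/2·(g−p) = 3/2·(9,-10) = (13.5000,-15.0000)
o1: d²=18 ≤ ρ²=32; F_rep = 36·(3,-3)/18² = (0.3333,-0.3333)
o2: d²=64 > ρ²=32 → inactive
o3: d²=193 > ρ²=32 → inactive
F = F_att + ΣF_rep = (13.8333,-15.3333)
p' = p + 1/8·F = (-0.2708,-3.9167)

Fx=13.8333 Fy=-15.3333 x'=-0.2708 y'=-3.9167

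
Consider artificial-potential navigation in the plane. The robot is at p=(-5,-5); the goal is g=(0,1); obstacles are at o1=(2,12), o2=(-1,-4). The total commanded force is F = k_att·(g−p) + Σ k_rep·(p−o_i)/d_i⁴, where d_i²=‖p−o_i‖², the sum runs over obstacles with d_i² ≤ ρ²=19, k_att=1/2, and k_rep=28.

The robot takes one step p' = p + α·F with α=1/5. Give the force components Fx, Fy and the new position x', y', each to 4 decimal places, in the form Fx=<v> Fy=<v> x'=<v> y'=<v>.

Fx=2.1125 Fy=2.9031 x'=-4.5775 y'=-4.4194

F_att = 1/2·(g−p) = 1/2·(5,6) = (2.5000,3.0000)
o1: d²=338 > ρ²=19 → inactive
o2: d²=17 ≤ ρ²=19; F_rep = 28·(-4,-1)/17² = (-0.3875,-0.0969)
F = F_att + ΣF_rep = (2.1125,2.9031)
p' = p + 1/5·F = (-4.5775,-4.4194)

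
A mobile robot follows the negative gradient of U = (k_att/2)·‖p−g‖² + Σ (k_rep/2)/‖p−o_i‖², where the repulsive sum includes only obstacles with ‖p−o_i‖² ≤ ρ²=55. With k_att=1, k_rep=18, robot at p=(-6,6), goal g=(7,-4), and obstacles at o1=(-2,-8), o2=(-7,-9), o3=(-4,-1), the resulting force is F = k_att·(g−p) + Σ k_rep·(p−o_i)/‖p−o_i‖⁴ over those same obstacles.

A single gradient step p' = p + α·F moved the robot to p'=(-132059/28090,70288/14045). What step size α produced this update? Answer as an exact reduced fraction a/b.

F_att = 1·(g−p) = 1·(13,-10) = (13.0000,-10.0000)
o1: d²=212 > ρ²=55 → inactive
o2: d²=226 > ρ²=55 → inactive
o3: d²=53 ≤ ρ²=55; F_rep = 18·(-2,7)/53² = (-0.0128,0.0449)
F = F_att + ΣF_rep = (12.9872,-9.9551)
Δp = p'−p = (1.2987,-0.9955); α = Δx/Fx = (36481/28090) / (36481/2809) = 1/10
check: Δy/Fy = (-13982/14045) / (-27964/2809) = 1/10 ✓

α = 1/10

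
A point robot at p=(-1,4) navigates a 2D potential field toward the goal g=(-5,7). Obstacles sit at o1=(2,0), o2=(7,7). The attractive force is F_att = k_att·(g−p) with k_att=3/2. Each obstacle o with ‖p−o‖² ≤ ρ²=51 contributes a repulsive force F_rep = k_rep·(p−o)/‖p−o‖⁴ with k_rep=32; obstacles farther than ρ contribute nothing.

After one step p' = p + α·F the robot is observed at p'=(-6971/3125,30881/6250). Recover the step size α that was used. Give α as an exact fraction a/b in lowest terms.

F_att = 3/2·(g−p) = 3/2·(-4,3) = (-6.0000,4.5000)
o1: d²=25 ≤ ρ²=51; F_rep = 32·(-3,4)/25² = (-0.1536,0.2048)
o2: d²=73 > ρ²=51 → inactive
F = F_att + ΣF_rep = (-6.1536,4.7048)
Δp = p'−p = (-1.2307,0.9410); α = Δx/Fx = (-3846/3125) / (-3846/625) = 1/5
check: Δy/Fy = (5881/6250) / (5881/1250) = 1/5 ✓

α = 1/5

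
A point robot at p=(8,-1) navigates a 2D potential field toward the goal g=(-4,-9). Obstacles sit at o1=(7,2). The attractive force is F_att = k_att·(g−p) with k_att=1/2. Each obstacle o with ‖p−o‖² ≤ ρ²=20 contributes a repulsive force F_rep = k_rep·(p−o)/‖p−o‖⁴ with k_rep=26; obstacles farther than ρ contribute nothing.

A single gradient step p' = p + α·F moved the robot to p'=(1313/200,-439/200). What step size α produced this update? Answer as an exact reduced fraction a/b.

F_att = 1/2·(g−p) = 1/2·(-12,-8) = (-6.0000,-4.0000)
o1: d²=10 ≤ ρ²=20; F_rep = 26·(1,-3)/10² = (0.2600,-0.7800)
F = F_att + ΣF_rep = (-5.7400,-4.7800)
Δp = p'−p = (-1.4350,-1.1950); α = Δx/Fx = (-287/200) / (-287/50) = 1/4
check: Δy/Fy = (-239/200) / (-239/50) = 1/4 ✓

α = 1/4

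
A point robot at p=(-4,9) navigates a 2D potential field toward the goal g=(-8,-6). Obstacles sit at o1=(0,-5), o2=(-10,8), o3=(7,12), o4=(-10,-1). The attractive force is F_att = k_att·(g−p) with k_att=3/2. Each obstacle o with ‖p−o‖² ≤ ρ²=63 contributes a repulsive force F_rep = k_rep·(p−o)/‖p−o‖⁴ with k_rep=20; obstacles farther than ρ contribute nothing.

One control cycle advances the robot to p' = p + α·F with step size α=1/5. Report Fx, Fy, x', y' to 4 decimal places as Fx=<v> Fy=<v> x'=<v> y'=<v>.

F_att = 3/2·(g−p) = 3/2·(-4,-15) = (-6.0000,-22.5000)
o1: d²=212 > ρ²=63 → inactive
o2: d²=37 ≤ ρ²=63; F_rep = 20·(6,1)/37² = (0.0877,0.0146)
o3: d²=130 > ρ²=63 → inactive
o4: d²=136 > ρ²=63 → inactive
F = F_att + ΣF_rep = (-5.9123,-22.4854)
p' = p + 1/5·F = (-5.1825,4.5029)

Fx=-5.9123 Fy=-22.4854 x'=-5.1825 y'=4.5029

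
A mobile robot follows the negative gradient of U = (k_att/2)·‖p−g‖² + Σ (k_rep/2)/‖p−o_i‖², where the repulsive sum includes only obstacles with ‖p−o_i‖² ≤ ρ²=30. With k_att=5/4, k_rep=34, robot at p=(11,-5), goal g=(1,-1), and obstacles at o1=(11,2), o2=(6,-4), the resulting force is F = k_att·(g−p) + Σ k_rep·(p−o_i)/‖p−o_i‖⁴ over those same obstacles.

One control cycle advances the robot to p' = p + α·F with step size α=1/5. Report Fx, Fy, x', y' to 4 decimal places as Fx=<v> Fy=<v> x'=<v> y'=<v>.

F_att = 5/4·(g−p) = 5/4·(-10,4) = (-12.5000,5.0000)
o1: d²=49 > ρ²=30 → inactive
o2: d²=26 ≤ ρ²=30; F_rep = 34·(5,-1)/26² = (0.2515,-0.0503)
F = F_att + ΣF_rep = (-12.2485,4.9497)
p' = p + 1/5·F = (8.5503,-4.0101)

Fx=-12.2485 Fy=4.9497 x'=8.5503 y'=-4.0101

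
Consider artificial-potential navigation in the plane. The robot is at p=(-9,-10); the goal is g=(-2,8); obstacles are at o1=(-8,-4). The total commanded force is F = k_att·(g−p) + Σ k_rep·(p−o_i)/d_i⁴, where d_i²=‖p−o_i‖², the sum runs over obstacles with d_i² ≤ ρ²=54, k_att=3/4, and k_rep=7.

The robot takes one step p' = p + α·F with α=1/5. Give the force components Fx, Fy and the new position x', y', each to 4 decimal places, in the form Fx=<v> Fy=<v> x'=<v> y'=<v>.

Fx=5.2449 Fy=13.4693 x'=-7.9510 y'=-7.3061

F_att = 3/4·(g−p) = 3/4·(7,18) = (5.2500,13.5000)
o1: d²=37 ≤ ρ²=54; F_rep = 7·(-1,-6)/37² = (-0.0051,-0.0307)
F = F_att + ΣF_rep = (5.2449,13.4693)
p' = p + 1/5·F = (-7.9510,-7.3061)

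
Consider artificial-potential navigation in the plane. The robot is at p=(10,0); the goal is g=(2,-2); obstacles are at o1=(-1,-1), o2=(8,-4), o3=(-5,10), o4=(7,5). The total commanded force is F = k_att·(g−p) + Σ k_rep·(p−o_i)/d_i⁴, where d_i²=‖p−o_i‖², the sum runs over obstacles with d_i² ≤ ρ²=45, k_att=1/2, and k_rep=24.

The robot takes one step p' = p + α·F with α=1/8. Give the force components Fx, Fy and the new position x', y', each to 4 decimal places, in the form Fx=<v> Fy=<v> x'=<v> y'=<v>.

F_att = 1/2·(g−p) = 1/2·(-8,-2) = (-4.0000,-1.0000)
o1: d²=122 > ρ²=45 → inactive
o2: d²=20 ≤ ρ²=45; F_rep = 24·(2,4)/20² = (0.1200,0.2400)
o3: d²=325 > ρ²=45 → inactive
o4: d²=34 ≤ ρ²=45; F_rep = 24·(3,-5)/34² = (0.0623,-0.1038)
F = F_att + ΣF_rep = (-3.8177,-0.8638)
p' = p + 1/8·F = (9.5228,-0.1080)

Fx=-3.8177 Fy=-0.8638 x'=9.5228 y'=-0.1080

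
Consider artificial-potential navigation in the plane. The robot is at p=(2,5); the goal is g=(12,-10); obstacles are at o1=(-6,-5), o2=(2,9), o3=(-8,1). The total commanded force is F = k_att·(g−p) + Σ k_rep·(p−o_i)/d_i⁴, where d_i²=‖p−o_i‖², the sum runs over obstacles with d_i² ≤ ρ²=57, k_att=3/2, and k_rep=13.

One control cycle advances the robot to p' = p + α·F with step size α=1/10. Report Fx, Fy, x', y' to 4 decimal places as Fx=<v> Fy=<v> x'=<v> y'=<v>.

Fx=15.0000 Fy=-22.7031 x'=3.5000 y'=2.7297

F_att = 3/2·(g−p) = 3/2·(10,-15) = (15.0000,-22.5000)
o1: d²=164 > ρ²=57 → inactive
o2: d²=16 ≤ ρ²=57; F_rep = 13·(0,-4)/16² = (0.0000,-0.2031)
o3: d²=116 > ρ²=57 → inactive
F = F_att + ΣF_rep = (15.0000,-22.7031)
p' = p + 1/10·F = (3.5000,2.7297)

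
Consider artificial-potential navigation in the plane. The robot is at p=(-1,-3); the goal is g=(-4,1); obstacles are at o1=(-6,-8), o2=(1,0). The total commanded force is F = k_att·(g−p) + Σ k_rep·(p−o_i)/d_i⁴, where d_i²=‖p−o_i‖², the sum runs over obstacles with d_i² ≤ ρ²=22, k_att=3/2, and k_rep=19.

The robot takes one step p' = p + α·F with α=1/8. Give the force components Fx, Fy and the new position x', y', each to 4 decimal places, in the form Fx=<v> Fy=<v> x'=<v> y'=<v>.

Fx=-4.7249 Fy=5.6627 x'=-1.5906 y'=-2.2922

F_att = 3/2·(g−p) = 3/2·(-3,4) = (-4.5000,6.0000)
o1: d²=50 > ρ²=22 → inactive
o2: d²=13 ≤ ρ²=22; F_rep = 19·(-2,-3)/13² = (-0.2249,-0.3373)
F = F_att + ΣF_rep = (-4.7249,5.6627)
p' = p + 1/8·F = (-1.5906,-2.2922)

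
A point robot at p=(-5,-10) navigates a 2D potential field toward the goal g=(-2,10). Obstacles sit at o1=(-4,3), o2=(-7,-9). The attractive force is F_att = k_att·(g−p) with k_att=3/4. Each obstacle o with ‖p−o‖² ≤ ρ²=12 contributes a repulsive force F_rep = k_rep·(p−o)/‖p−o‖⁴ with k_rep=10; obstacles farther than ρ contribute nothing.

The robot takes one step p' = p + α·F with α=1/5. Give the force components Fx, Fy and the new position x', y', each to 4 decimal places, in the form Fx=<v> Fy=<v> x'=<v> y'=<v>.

F_att = 3/4·(g−p) = 3/4·(3,20) = (2.2500,15.0000)
o1: d²=170 > ρ²=12 → inactive
o2: d²=5 ≤ ρ²=12; F_rep = 10·(2,-1)/5² = (0.8000,-0.4000)
F = F_att + ΣF_rep = (3.0500,14.6000)
p' = p + 1/5·F = (-4.3900,-7.0800)

Fx=3.0500 Fy=14.6000 x'=-4.3900 y'=-7.0800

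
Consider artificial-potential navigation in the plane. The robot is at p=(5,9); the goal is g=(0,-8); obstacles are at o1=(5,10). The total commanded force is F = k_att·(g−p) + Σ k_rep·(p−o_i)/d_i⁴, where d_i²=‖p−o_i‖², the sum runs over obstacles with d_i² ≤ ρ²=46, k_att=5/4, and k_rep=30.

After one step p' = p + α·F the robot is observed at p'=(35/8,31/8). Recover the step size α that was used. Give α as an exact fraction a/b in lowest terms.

α = 1/10

F_att = 5/4·(g−p) = 5/4·(-5,-17) = (-6.2500,-21.2500)
o1: d²=1 ≤ ρ²=46; F_rep = 30·(0,-1)/1² = (0.0000,-30.0000)
F = F_att + ΣF_rep = (-6.2500,-51.2500)
Δp = p'−p = (-0.6250,-5.1250); α = Δx/Fx = (-5/8) / (-25/4) = 1/10
check: Δy/Fy = (-41/8) / (-205/4) = 1/10 ✓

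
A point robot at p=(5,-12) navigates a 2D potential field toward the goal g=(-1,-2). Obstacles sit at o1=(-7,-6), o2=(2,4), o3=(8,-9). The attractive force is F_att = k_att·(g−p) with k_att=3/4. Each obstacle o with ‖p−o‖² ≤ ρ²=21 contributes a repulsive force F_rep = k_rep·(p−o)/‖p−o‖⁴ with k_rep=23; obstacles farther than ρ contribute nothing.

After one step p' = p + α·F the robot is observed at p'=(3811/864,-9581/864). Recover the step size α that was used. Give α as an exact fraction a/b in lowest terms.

F_att = 3/4·(g−p) = 3/4·(-6,10) = (-4.5000,7.5000)
o1: d²=180 > ρ²=21 → inactive
o2: d²=265 > ρ²=21 → inactive
o3: d²=18 ≤ ρ²=21; F_rep = 23·(-3,-3)/18² = (-0.2130,-0.2130)
F = F_att + ΣF_rep = (-4.7130,7.2870)
Δp = p'−p = (-0.5891,0.9109); α = Δx/Fx = (-509/864) / (-509/108) = 1/8
check: Δy/Fy = (787/864) / (787/108) = 1/8 ✓

α = 1/8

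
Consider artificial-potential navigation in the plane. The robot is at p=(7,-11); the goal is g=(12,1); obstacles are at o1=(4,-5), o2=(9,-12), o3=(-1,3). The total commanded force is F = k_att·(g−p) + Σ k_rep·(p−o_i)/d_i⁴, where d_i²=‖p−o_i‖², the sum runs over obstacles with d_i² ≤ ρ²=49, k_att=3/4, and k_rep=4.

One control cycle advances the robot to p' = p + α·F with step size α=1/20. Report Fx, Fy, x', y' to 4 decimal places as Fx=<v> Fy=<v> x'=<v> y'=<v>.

Fx=3.4359 Fy=9.1481 x'=7.1718 y'=-10.5426

F_att = 3/4·(g−p) = 3/4·(5,12) = (3.7500,9.0000)
o1: d²=45 ≤ ρ²=49; F_rep = 4·(3,-6)/45² = (0.0059,-0.0119)
o2: d²=5 ≤ ρ²=49; F_rep = 4·(-2,1)/5² = (-0.3200,0.1600)
o3: d²=260 > ρ²=49 → inactive
F = F_att + ΣF_rep = (3.4359,9.1481)
p' = p + 1/20·F = (7.1718,-10.5426)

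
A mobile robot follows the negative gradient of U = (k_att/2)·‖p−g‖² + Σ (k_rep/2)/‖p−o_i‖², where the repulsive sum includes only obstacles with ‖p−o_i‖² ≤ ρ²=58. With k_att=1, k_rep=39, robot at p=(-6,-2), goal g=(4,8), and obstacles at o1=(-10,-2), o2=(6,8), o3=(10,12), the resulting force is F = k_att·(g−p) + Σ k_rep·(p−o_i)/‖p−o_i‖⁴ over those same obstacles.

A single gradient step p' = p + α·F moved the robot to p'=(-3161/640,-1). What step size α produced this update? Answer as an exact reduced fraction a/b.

F_att = 1·(g−p) = 1·(10,10) = (10.0000,10.0000)
o1: d²=16 ≤ ρ²=58; F_rep = 39·(4,0)/16² = (0.6094,0.0000)
o2: d²=244 > ρ²=58 → inactive
o3: d²=452 > ρ²=58 → inactive
F = F_att + ΣF_rep = (10.6094,10.0000)
Δp = p'−p = (1.0609,1.0000); α = Δx/Fx = (679/640) / (679/64) = 1/10
check: Δy/Fy = (1) / (10) = 1/10 ✓

α = 1/10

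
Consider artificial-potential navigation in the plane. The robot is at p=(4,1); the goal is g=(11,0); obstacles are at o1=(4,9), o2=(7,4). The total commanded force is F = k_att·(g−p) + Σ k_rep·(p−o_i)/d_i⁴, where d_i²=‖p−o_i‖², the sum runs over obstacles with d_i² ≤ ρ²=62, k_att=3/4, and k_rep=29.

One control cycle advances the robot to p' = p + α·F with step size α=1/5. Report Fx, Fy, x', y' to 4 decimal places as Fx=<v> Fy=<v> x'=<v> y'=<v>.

Fx=4.9815 Fy=-1.0185 x'=4.9963 y'=0.7963

F_att = 3/4·(g−p) = 3/4·(7,-1) = (5.2500,-0.7500)
o1: d²=64 > ρ²=62 → inactive
o2: d²=18 ≤ ρ²=62; F_rep = 29·(-3,-3)/18² = (-0.2685,-0.2685)
F = F_att + ΣF_rep = (4.9815,-1.0185)
p' = p + 1/5·F = (4.9963,0.7963)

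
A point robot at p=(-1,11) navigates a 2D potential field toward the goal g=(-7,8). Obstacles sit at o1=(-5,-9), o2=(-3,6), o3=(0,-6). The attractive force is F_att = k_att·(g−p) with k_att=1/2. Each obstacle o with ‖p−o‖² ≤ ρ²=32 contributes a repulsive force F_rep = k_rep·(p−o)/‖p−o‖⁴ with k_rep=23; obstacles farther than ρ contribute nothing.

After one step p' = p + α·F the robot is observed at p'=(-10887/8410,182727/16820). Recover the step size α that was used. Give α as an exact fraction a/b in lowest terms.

F_att = 1/2·(g−p) = 1/2·(-6,-3) = (-3.0000,-1.5000)
o1: d²=416 > ρ²=32 → inactive
o2: d²=29 ≤ ρ²=32; F_rep = 23·(2,5)/29² = (0.0547,0.1367)
o3: d²=290 > ρ²=32 → inactive
F = F_att + ΣF_rep = (-2.9453,-1.3633)
Δp = p'−p = (-0.2945,-0.1363); α = Δx/Fx = (-2477/8410) / (-2477/841) = 1/10
check: Δy/Fy = (-2293/16820) / (-2293/1682) = 1/10 ✓

α = 1/10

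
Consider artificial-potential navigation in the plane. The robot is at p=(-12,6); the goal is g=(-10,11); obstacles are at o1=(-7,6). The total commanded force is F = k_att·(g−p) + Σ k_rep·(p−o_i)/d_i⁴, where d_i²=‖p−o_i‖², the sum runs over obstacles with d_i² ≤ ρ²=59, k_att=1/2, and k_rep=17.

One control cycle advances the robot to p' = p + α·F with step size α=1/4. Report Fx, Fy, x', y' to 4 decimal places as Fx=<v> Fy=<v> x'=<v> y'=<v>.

Fx=0.8640 Fy=2.5000 x'=-11.7840 y'=6.6250

F_att = 1/2·(g−p) = 1/2·(2,5) = (1.0000,2.5000)
o1: d²=25 ≤ ρ²=59; F_rep = 17·(-5,0)/25² = (-0.1360,0.0000)
F = F_att + ΣF_rep = (0.8640,2.5000)
p' = p + 1/4·F = (-11.7840,6.6250)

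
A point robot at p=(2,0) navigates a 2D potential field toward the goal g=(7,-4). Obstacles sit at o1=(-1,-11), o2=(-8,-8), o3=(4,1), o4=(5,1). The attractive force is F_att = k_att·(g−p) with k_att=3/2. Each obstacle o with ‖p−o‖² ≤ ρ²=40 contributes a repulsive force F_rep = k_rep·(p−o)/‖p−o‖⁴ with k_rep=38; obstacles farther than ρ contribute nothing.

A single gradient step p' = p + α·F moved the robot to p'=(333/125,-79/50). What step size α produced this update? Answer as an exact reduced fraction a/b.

α = 1/5

F_att = 3/2·(g−p) = 3/2·(5,-4) = (7.5000,-6.0000)
o1: d²=130 > ρ²=40 → inactive
o2: d²=164 > ρ²=40 → inactive
o3: d²=5 ≤ ρ²=40; F_rep = 38·(-2,-1)/5² = (-3.0400,-1.5200)
o4: d²=10 ≤ ρ²=40; F_rep = 38·(-3,-1)/10² = (-1.1400,-0.3800)
F = F_att + ΣF_rep = (3.3200,-7.9000)
Δp = p'−p = (0.6640,-1.5800); α = Δx/Fx = (83/125) / (83/25) = 1/5
check: Δy/Fy = (-79/50) / (-79/10) = 1/5 ✓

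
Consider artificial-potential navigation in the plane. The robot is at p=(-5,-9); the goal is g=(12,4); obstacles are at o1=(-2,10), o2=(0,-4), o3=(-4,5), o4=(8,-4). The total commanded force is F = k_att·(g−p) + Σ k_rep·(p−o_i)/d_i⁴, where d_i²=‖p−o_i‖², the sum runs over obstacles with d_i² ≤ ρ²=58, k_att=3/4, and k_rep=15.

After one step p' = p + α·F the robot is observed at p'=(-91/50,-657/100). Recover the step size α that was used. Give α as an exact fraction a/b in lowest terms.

F_att = 3/4·(g−p) = 3/4·(17,13) = (12.7500,9.7500)
o1: d²=370 > ρ²=58 → inactive
o2: d²=50 ≤ ρ²=58; F_rep = 15·(-5,-5)/50² = (-0.0300,-0.0300)
o3: d²=197 > ρ²=58 → inactive
o4: d²=194 > ρ²=58 → inactive
F = F_att + ΣF_rep = (12.7200,9.7200)
Δp = p'−p = (3.1800,2.4300); α = Δx/Fx = (159/50) / (318/25) = 1/4
check: Δy/Fy = (243/100) / (243/25) = 1/4 ✓

α = 1/4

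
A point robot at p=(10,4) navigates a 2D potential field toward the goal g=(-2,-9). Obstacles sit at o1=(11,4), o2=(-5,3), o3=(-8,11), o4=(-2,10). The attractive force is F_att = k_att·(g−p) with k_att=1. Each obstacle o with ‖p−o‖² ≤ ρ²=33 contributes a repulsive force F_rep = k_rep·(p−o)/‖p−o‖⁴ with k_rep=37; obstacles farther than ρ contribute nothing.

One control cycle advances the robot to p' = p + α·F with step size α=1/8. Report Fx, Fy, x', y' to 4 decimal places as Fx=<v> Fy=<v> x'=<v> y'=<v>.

F_att = 1·(g−p) = 1·(-12,-13) = (-12.0000,-13.0000)
o1: d²=1 ≤ ρ²=33; F_rep = 37·(-1,0)/1² = (-37.0000,0.0000)
o2: d²=226 > ρ²=33 → inactive
o3: d²=373 > ρ²=33 → inactive
o4: d²=180 > ρ²=33 → inactive
F = F_att + ΣF_rep = (-49.0000,-13.0000)
p' = p + 1/8·F = (3.8750,2.3750)

Fx=-49.0000 Fy=-13.0000 x'=3.8750 y'=2.3750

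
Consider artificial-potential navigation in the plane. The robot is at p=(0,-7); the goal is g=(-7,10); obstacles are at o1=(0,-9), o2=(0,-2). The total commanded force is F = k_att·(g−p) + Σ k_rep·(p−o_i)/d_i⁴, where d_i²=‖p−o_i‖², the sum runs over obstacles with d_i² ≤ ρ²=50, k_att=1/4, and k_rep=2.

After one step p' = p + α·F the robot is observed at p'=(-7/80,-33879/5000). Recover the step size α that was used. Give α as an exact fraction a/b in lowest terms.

F_att = 1/4·(g−p) = 1/4·(-7,17) = (-1.7500,4.2500)
o1: d²=4 ≤ ρ²=50; F_rep = 2·(0,2)/4² = (0.0000,0.2500)
o2: d²=25 ≤ ρ²=50; F_rep = 2·(0,-5)/25² = (0.0000,-0.0160)
F = F_att + ΣF_rep = (-1.7500,4.4840)
Δp = p'−p = (-0.0875,0.2242); α = Δx/Fx = (-7/80) / (-7/4) = 1/20
check: Δy/Fy = (1121/5000) / (1121/250) = 1/20 ✓

α = 1/20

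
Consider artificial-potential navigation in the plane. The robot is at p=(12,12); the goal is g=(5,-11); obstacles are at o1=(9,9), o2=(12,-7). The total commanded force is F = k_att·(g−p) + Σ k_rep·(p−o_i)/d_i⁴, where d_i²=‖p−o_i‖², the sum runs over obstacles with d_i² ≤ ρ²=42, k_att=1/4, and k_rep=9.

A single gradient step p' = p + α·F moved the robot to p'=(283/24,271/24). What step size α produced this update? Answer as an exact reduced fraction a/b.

α = 1/8

F_att = 1/4·(g−p) = 1/4·(-7,-23) = (-1.7500,-5.7500)
o1: d²=18 ≤ ρ²=42; F_rep = 9·(3,3)/18² = (0.0833,0.0833)
o2: d²=361 > ρ²=42 → inactive
F = F_att + ΣF_rep = (-1.6667,-5.6667)
Δp = p'−p = (-0.2083,-0.7083); α = Δx/Fx = (-5/24) / (-5/3) = 1/8
check: Δy/Fy = (-17/24) / (-17/3) = 1/8 ✓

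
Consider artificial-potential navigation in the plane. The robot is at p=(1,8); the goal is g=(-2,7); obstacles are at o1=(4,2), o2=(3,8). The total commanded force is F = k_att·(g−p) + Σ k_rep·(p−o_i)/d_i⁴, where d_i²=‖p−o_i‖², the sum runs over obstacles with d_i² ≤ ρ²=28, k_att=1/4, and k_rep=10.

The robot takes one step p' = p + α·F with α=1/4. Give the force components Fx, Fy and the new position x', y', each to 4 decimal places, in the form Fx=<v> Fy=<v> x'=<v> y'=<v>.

Fx=-2.0000 Fy=-0.2500 x'=0.5000 y'=7.9375

F_att = 1/4·(g−p) = 1/4·(-3,-1) = (-0.7500,-0.2500)
o1: d²=45 > ρ²=28 → inactive
o2: d²=4 ≤ ρ²=28; F_rep = 10·(-2,0)/4² = (-1.2500,0.0000)
F = F_att + ΣF_rep = (-2.0000,-0.2500)
p' = p + 1/4·F = (0.5000,7.9375)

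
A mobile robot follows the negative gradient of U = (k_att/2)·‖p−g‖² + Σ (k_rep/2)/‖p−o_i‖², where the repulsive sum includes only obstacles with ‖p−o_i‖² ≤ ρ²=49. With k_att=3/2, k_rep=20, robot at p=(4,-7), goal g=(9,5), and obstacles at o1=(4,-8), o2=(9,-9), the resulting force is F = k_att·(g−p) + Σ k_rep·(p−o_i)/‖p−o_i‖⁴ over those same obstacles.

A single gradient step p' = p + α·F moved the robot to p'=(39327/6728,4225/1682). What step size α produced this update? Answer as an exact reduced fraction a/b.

α = 1/4

F_att = 3/2·(g−p) = 3/2·(5,12) = (7.5000,18.0000)
o1: d²=1 ≤ ρ²=49; F_rep = 20·(0,1)/1² = (0.0000,20.0000)
o2: d²=29 ≤ ρ²=49; F_rep = 20·(-5,2)/29² = (-0.1189,0.0476)
F = F_att + ΣF_rep = (7.3811,38.0476)
Δp = p'−p = (1.8453,9.5119); α = Δx/Fx = (12415/6728) / (12415/1682) = 1/4
check: Δy/Fy = (15999/1682) / (31998/841) = 1/4 ✓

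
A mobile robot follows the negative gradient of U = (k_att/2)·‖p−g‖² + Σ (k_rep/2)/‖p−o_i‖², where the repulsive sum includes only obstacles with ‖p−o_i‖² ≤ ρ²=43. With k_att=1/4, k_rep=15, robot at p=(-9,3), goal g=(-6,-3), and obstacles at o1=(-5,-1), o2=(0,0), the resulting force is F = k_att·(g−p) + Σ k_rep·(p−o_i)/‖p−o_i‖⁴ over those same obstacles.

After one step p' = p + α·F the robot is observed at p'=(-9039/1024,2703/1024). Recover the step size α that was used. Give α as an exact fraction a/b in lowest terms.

F_att = 1/4·(g−p) = 1/4·(3,-6) = (0.7500,-1.5000)
o1: d²=32 ≤ ρ²=43; F_rep = 15·(-4,4)/32² = (-0.0586,0.0586)
o2: d²=90 > ρ²=43 → inactive
F = F_att + ΣF_rep = (0.6914,-1.4414)
Δp = p'−p = (0.1729,-0.3604); α = Δx/Fx = (177/1024) / (177/256) = 1/4
check: Δy/Fy = (-369/1024) / (-369/256) = 1/4 ✓

α = 1/4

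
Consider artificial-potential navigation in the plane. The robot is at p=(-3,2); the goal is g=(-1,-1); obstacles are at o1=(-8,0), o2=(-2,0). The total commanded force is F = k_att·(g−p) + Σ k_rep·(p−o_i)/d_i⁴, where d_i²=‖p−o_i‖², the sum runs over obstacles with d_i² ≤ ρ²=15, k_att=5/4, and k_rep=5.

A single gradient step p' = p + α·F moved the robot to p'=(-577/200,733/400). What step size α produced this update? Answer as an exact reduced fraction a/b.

α = 1/20

F_att = 5/4·(g−p) = 5/4·(2,-3) = (2.5000,-3.7500)
o1: d²=29 > ρ²=15 → inactive
o2: d²=5 ≤ ρ²=15; F_rep = 5·(-1,2)/5² = (-0.2000,0.4000)
F = F_att + ΣF_rep = (2.3000,-3.3500)
Δp = p'−p = (0.1150,-0.1675); α = Δx/Fx = (23/200) / (23/10) = 1/20
check: Δy/Fy = (-67/400) / (-67/20) = 1/20 ✓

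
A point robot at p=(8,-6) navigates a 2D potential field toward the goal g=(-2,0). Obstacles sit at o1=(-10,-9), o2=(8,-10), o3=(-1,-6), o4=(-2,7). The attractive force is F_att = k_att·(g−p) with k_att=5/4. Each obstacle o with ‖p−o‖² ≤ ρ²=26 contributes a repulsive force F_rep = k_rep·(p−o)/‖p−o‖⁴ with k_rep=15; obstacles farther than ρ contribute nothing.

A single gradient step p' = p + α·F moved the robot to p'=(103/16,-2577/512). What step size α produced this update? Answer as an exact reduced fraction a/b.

F_att = 5/4·(g−p) = 5/4·(-10,6) = (-12.5000,7.5000)
o1: d²=333 > ρ²=26 → inactive
o2: d²=16 ≤ ρ²=26; F_rep = 15·(0,4)/16² = (0.0000,0.2344)
o3: d²=81 > ρ²=26 → inactive
o4: d²=269 > ρ²=26 → inactive
F = F_att + ΣF_rep = (-12.5000,7.7344)
Δp = p'−p = (-1.5625,0.9668); α = Δx/Fx = (-25/16) / (-25/2) = 1/8
check: Δy/Fy = (495/512) / (495/64) = 1/8 ✓

α = 1/8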